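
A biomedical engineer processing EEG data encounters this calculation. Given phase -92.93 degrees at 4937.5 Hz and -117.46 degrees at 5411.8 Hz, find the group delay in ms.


Group delay from phase difference:
tau = -d(phi)/d(omega)
d(phi) = -24.53 deg = -0.428129 rad
d(omega) = 2*pi*(5411.8 - 4937.5) = 2980.1148 rad/s
tau = -(-0.428129) / 2980.1148
    = 0.1437 ms

0.1437 ms


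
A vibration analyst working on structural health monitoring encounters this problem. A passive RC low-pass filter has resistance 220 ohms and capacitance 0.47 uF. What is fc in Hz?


Cutoff frequency of a first-order RC filter:
fc = 1 / (2 * pi * R * C)
C = 0.47 uF = 4.7e-07 F
fc = 1 / (2 * pi * 220 * 4.7e-07)
   = 1 / 0.00064968136076237
   = 1539.216084 Hz

1539.216084 Hz


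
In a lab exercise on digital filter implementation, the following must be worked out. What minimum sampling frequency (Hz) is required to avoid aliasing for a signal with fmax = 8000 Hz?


The Nyquist rate is twice the maximum frequency component.
fs_min = 2 * fmax
      = 2 * 8000
      = 16000 Hz

16000


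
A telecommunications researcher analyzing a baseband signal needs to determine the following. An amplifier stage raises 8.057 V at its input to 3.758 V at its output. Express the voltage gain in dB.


Voltage gain in dB:
G = 20 * log10(Vout / Vin)
  = 20 * log10(3.758 / 8.057)
  = 20 * log10(0.466427)
  = 20 * -0.331217
  = -6.62 dB

-6.62 dB


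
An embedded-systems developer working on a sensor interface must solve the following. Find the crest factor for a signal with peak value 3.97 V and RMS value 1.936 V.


Crest factor is the ratio of peak to RMS:
CF = V_peak / V_rms
   = 3.97 / 1.936
   = 2.0506

2.0506


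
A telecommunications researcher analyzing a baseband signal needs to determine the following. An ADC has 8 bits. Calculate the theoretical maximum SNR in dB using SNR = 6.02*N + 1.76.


Theoretical SNR for a full-scale sinusoid:
SNR = 6.02 * N + 1.76
    = 6.02 * 8 + 1.76
    = 48.16 + 1.76
    = 49.92 dB

49.92 dB


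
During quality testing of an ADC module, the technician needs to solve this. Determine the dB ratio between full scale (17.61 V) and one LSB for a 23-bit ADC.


Dynamic range from full-scale to LSB:
V_min = V_max / 2^bits = 17.61 / 2^23
DR = 20 * log10(V_max / V_min)
   = 20 * log10(2^23)
   = 20 * 23 * log10(2)
   = 138.47 dB

138.47 dB


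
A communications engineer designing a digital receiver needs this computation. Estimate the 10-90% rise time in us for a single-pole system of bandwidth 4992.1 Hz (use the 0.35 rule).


Rise time from bandwidth relationship:
tr = 0.35 / BW
   = 0.35 / 4992.1
   = 7.011077502e-05 s
   = 70.1108 us

70.1108 us


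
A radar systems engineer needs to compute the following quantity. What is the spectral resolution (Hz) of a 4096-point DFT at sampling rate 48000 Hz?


DFT frequency resolution:
df = fs / N
   = 48000 / 4096
   = 11.7188 Hz

11.7188 Hz


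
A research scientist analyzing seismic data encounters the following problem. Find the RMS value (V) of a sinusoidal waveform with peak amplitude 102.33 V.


RMS voltage for a sinusoidal waveform:
V_rms = V_peak / sqrt(2)
      = 102.33 / 1.414214
      = 72.358 V

72.358 V


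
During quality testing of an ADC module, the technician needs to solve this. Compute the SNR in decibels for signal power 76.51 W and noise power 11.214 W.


SNR in decibels:
SNR = 10 * log10(Ps / Pn)
    = 10 * log10(76.51 / 11.214)
    = 10 * log10(6.8227)
    = 10 * 0.834
    = 8.34 dB

8.34 dB


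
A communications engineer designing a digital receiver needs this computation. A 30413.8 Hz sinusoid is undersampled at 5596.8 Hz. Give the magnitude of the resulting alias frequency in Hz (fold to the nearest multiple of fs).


Compute the nearest integer multiple of fs to the signal:
n = round(30413.8 / 5596.8) = 5
f_alias = |30413.8 - 5 * 5596.8|
        = |30413.8 - 27984.0|
        = 2429.8 Hz

2429.8


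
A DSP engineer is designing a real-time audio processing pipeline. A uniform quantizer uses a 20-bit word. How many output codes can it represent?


Number of quantization levels = 2^N
= 2^20
= 1048576

1048576


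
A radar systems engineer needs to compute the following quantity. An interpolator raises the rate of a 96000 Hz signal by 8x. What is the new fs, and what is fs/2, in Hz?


Step 1 — output sample rate after interpolation by L:
fs_out = L * fs_in = 8 * 96000 = 768000 Hz

Step 2 — Nyquist frequency of the output stream:
f_Nyq = fs_out / 2 = 768000 / 2 = 384000.0 Hz

fs_out = 768000 Hz; f_Nyquist = 384000.0 Hz


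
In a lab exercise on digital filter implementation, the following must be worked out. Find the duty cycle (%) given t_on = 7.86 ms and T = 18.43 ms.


Duty cycle as a percentage:
DC = (t_on / T) * 100
   = (7.86 / 18.43) * 100
   = 0.426479 * 100
   = 42.65 %

42.65 %


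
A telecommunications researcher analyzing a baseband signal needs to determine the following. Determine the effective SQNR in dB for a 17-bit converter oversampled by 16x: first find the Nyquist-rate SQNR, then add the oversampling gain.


Step 1 — baseline SQNR at Nyquist:
SQNR_base = 6.02*N + 1.76
          = 6.02*17 + 1.76
          = 104.1 dB

Step 2 — oversampling processing gain:
G = 10*log10(OSR) = 10*log10(16) = 12.04 dB

Step 3 — total:
SQNR_total = 104.1 + 12.04 = 116.14 dB

Base SQNR = 104.1 dB; oversampled SQNR = 116.14 dB


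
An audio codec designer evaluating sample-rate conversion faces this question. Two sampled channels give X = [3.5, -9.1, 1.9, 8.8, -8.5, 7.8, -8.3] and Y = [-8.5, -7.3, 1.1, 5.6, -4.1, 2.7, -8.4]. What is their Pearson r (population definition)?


Pearson correlation coefficient (population):
r = cov(X,Y) / (std(X) * std(Y))
Mean X = -0.5571, Mean Y = -2.7
Cov(X,Y) = 29.021429
Std(X) = 7.328195, Std(Y) = 5.368426
r = 0.7377

0.7377


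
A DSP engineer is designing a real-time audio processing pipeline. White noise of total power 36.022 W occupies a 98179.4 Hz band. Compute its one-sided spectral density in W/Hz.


Power spectral density:
PSD = P / BW
    = 36.022 / 98179.4
    = 0.0003669 W/Hz

0.0003669 W/Hz


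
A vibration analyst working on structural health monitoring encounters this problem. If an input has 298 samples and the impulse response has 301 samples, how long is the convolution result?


Linear convolution output length:
L = N + M - 1
  = 298 + 301 - 1
  = 598 samples

598


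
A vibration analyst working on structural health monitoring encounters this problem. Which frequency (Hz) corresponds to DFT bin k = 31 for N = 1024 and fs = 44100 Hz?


Frequency of DFT bin k:
f_k = k * fs / N
    = 31 * 44100 / 1024
    = 1367100 / 1024
    = 1335.059 Hz

1335.059 Hz


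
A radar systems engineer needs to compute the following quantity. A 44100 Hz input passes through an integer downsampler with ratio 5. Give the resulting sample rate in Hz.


Decimation reduces the sample rate:
fs_out = fs_in / M
       = 44100 / 5
       = 8820.0 Hz

8820.0 Hz


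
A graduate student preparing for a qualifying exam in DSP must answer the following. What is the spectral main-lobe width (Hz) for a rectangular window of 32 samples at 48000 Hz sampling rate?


Main lobe width for a rectangular window:
Width = 2 * fs / N
      = 2 * 48000 / 32
      = 96000 / 32
      = 3000.0 Hz

3000.0 Hz


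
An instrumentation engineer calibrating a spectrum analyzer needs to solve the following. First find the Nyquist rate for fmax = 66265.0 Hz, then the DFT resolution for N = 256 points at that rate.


Step 1 — Nyquist sampling rate:
fs = 2 * fmax = 2 * 66265.0 = 132530.0 Hz

Step 2 — DFT bin spacing:
df = fs / N = 132530.0 / 256 = 517.6953 Hz

517.6953 Hz


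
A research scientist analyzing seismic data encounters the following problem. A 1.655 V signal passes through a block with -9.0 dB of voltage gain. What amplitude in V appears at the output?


Output voltage from dB gain:
V_out = V_in * 10^(gain_dB / 20)
      = 1.655 * 10^(-9.0 / 20)
      = 1.655 * 0.354813
      = 0.5872 V

0.5872 V


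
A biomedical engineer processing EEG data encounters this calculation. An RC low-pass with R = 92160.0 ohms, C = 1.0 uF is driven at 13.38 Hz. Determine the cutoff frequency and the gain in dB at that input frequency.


Step 1 — cutoff frequency:
fc = 1 / (2*pi*R*C)
C = 1.0 uF = 1e-06 F
fc = 1 / (2*pi*92160.0*1e-06)
   = 1.72694 Hz

Step 2 — magnitude at f = 13.38 Hz:
|H(f)| = 1 / sqrt(1 + (f/fc)^2)
f/fc = 13.38 / 1.72694 = 7.747808
|H| = 1 / sqrt(1 + 60.028529) = 0.1280069
|H|_dB = 20*log10(0.1280069) = -17.86 dB

fc = 1.72694 Hz; |H(13.38 Hz)| = -17.86 dB


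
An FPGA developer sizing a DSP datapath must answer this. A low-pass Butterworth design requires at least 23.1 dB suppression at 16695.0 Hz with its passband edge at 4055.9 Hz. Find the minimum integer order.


Butterworth filter order formula:
n = log10(10^(A/10) - 1) / (2 * log10(f_stop/f_pass))
10^(23.1/10) - 1 = 203.1738
f_stop/f_pass = 16695.0 / 4055.9 = 4.1162
n = 1.8778 -> ceil = 2

2


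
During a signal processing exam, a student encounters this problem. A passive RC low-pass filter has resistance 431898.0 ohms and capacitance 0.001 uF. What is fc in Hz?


Cutoff frequency of a first-order RC filter:
fc = 1 / (2 * pi * R * C)
C = 0.001 uF = 1e-09 F
fc = 1 / (2 * pi * 431898.0 * 1e-09)
   = 1 / 0.0027136951678002
   = 368.501227 Hz

368.501227 Hz


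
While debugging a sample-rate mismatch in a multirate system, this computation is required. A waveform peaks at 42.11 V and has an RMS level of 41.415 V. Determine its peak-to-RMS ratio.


Crest factor is the ratio of peak to RMS:
CF = V_peak / V_rms
   = 42.11 / 41.415
   = 1.0168

1.0168


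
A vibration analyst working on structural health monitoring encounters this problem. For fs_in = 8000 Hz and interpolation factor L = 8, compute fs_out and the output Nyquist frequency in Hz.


Step 1 — output sample rate after interpolation by L:
fs_out = L * fs_in = 8 * 8000 = 64000 Hz

Step 2 — Nyquist frequency of the output stream:
f_Nyq = fs_out / 2 = 64000 / 2 = 32000.0 Hz

fs_out = 64000 Hz; f_Nyquist = 32000.0 Hz


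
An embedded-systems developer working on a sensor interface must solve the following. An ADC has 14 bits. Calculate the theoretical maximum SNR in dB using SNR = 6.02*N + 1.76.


Theoretical SNR for a full-scale sinusoid:
SNR = 6.02 * N + 1.76
    = 6.02 * 14 + 1.76
    = 84.28 + 1.76
    = 86.04 dB

86.04 dB


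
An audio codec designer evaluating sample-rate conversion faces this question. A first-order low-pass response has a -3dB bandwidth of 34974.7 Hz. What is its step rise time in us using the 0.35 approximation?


Rise time from bandwidth relationship:
tr = 0.35 / BW
   = 0.35 / 34974.7
   = 1.00072338e-05 s
   = 10.0072 us

10.0072 us


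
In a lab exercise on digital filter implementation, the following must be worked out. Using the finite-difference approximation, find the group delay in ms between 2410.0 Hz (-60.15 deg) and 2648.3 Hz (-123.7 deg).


Group delay from phase difference:
tau = -d(phi)/d(omega)
d(phi) = -63.55 deg = -1.109157 rad
d(omega) = 2*pi*(2648.3 - 2410.0) = 1497.2831 rad/s
tau = -(-1.109157) / 1497.2831
    = 0.7408 ms

0.7408 ms


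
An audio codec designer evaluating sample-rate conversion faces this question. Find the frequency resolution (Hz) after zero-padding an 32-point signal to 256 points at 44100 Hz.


Frequency resolution after zero-padding:
N_padded = 32 * 8 = 256
df = fs / N_padded
   = 44100 / 256
   = 172.2656 Hz

172.2656 Hz


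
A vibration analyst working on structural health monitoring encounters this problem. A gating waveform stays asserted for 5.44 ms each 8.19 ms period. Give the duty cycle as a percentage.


Duty cycle as a percentage:
DC = (t_on / T) * 100
   = (5.44 / 8.19) * 100
   = 0.664225 * 100
   = 66.42 %

66.42 %


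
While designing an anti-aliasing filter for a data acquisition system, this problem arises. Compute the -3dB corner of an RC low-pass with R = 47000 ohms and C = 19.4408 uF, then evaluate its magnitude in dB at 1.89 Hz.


Step 1 — cutoff frequency:
fc = 1 / (2*pi*R*C)
C = 19.4408 uF = 1.94408e-05 F
fc = 1 / (2*pi*47000*1.94408e-05)
   = 0.174184 Hz

Step 2 — magnitude at f = 1.89 Hz:
|H(f)| = 1 / sqrt(1 + (f/fc)^2)
f/fc = 1.89 / 0.174184 = 10.850595
|H| = 1 / sqrt(1 + 117.735412) = 0.0917719
|H|_dB = 20*log10(0.0917719) = -20.75 dB

fc = 0.174184 Hz; |H(1.89 Hz)| = -20.75 dB


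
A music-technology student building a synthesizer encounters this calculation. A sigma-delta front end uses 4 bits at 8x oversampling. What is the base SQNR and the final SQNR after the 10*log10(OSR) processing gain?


Step 1 — baseline SQNR at Nyquist:
SQNR_base = 6.02*N + 1.76
          = 6.02*4 + 1.76
          = 25.84 dB

Step 2 — oversampling processing gain:
G = 10*log10(OSR) = 10*log10(8) = 9.03 dB

Step 3 — total:
SQNR_total = 25.84 + 9.03 = 34.87 dB

Base SQNR = 25.84 dB; oversampled SQNR = 34.87 dB


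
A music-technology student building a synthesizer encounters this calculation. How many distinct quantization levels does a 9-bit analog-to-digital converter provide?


Number of quantization levels = 2^N
= 2^9
= 512

512


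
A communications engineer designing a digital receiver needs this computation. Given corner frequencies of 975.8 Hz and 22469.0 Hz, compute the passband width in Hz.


Bandwidth is the difference of -3dB frequencies:
BW = f_high - f_low
   = 22469.0 - 975.8
   = 21493.2 Hz

21493.2 Hz


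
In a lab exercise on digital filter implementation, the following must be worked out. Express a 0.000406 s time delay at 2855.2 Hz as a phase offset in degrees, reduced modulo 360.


Phase shift from frequency and time delay:
phi = 360 * f * t_delay
    = 360 * 2855.2 * 0.000406
    = 417.32 degrees
    mod 360 = 57.32 degrees

57.32 degrees


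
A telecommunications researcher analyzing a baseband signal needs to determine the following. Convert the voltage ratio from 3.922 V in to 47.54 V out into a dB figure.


Voltage gain in dB:
G = 20 * log10(Vout / Vin)
  = 20 * log10(47.54 / 3.922)
  = 20 * log10(12.121367)
  = 20 * 1.083552
  = 21.67 dB

21.67 dB


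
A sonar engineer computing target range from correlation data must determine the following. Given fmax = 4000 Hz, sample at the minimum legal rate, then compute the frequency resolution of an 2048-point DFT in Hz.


Step 1 — Nyquist sampling rate:
fs = 2 * fmax = 2 * 4000 = 8000 Hz

Step 2 — DFT bin spacing:
df = fs / N = 8000 / 2048 = 3.9062 Hz

3.9062 Hz


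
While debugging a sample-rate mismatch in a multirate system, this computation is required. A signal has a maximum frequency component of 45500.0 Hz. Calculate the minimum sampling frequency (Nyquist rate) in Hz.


The Nyquist rate is twice the maximum frequency component.
fs_min = 2 * fmax
      = 2 * 45500.0
      = 91000.0 Hz

91000.0


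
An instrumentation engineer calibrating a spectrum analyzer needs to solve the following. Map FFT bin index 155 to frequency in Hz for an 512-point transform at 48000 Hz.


Frequency of DFT bin k:
f_k = k * fs / N
    = 155 * 48000 / 512
    = 7440000 / 512
    = 14531.25 Hz

14531.25 Hz


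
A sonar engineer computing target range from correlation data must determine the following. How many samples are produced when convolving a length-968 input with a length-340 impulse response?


Linear convolution output length:
L = N + M - 1
  = 968 + 340 - 1
  = 1307 samples

1307


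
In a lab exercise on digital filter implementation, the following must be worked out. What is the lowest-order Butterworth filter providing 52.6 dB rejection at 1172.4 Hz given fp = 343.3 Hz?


Butterworth filter order formula:
n = log10(10^(A/10) - 1) / (2 * log10(f_stop/f_pass))
10^(52.6/10) - 1 = 181969.0859
f_stop/f_pass = 1172.4 / 343.3 = 3.4151
n = 4.9306 -> ceil = 5

5


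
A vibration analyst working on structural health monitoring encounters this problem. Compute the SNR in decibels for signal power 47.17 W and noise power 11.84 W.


SNR in decibels:
SNR = 10 * log10(Ps / Pn)
    = 10 * log10(47.17 / 11.84)
    = 10 * log10(3.984)
    = 10 * 0.6003
    = 6.0 dB

6.0 dB


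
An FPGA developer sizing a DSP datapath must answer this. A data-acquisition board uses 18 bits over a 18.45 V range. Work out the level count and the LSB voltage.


Step 1 — number of quantization levels:
L = 2^N = 2^18 = 262144

Step 2 — LSB step size:
delta = Vfs / L
      = 18.45 / 262144
      = 7.038e-05 V

Levels = 262144; step size = 7.038e-05 V


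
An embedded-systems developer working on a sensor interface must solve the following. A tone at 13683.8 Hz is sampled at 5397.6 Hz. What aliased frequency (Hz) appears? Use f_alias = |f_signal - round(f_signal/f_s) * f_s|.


Compute the nearest integer multiple of fs to the signal:
n = round(13683.8 / 5397.6) = 3
f_alias = |13683.8 - 3 * 5397.6|
        = |13683.8 - 16192.8|
        = 2509.0 Hz

2509.0


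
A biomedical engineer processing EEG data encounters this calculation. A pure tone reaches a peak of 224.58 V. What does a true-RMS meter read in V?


RMS voltage for a sinusoidal waveform:
V_rms = V_peak / sqrt(2)
      = 224.58 / 1.414214
      = 158.802 V

158.802 V


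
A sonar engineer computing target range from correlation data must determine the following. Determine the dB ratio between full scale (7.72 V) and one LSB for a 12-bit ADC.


Dynamic range from full-scale to LSB:
V_min = V_max / 2^bits = 7.72 / 2^12
DR = 20 * log10(V_max / V_min)
   = 20 * log10(2^12)
   = 20 * 12 * log10(2)
   = 72.25 dB

72.25 dB


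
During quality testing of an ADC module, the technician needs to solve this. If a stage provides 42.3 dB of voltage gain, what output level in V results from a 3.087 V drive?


Output voltage from dB gain:
V_out = V_in * 10^(gain_dB / 20)
      = 3.087 * 10^(42.3 / 20)
      = 3.087 * 130.316678
      = 402.2876 V

402.2876 V


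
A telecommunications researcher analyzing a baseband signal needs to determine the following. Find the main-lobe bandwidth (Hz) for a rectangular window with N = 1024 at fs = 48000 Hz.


Main lobe width for a rectangular window:
Width = 2 * fs / N
      = 2 * 48000 / 1024
      = 96000 / 1024
      = 93.75 Hz

93.75 Hz


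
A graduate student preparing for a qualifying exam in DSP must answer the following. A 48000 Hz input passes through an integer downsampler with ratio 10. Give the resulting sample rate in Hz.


Decimation reduces the sample rate:
fs_out = fs_in / M
       = 48000 / 10
       = 4800.0 Hz

4800.0 Hz


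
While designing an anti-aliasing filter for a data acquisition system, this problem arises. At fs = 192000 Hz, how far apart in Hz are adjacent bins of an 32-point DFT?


DFT frequency resolution:
df = fs / N
   = 192000 / 32
   = 6000.0 Hz

6000.0 Hz


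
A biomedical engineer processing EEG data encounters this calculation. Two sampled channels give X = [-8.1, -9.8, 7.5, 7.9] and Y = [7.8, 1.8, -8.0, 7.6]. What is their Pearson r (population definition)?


Pearson correlation coefficient (population):
r = cov(X,Y) / (std(X) * std(Y))
Mean X = -0.625, Mean Y = 2.3
Cov(X,Y) = -18.7575
Std(X) = 8.347866, Std(Y) = 6.416385
r = -0.3502

-0.3502


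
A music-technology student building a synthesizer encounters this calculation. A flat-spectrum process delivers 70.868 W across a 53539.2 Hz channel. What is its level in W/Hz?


Power spectral density:
PSD = P / BW
    = 70.868 / 53539.2
    = 0.00132367 W/Hz

0.00132367 W/Hz


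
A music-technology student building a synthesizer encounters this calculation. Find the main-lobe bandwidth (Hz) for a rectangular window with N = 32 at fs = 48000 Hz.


Main lobe width for a rectangular window:
Width = 2 * fs / N
      = 2 * 48000 / 32
      = 96000 / 32
      = 3000.0 Hz

3000.0 Hz


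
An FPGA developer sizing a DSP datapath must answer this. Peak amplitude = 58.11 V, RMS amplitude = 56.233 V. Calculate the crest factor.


Crest factor is the ratio of peak to RMS:
CF = V_peak / V_rms
   = 58.11 / 56.233
   = 1.0334

1.0334


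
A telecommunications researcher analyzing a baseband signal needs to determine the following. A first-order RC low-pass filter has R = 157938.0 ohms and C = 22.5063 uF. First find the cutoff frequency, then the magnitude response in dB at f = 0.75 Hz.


Step 1 — cutoff frequency:
fc = 1 / (2*pi*R*C)
C = 22.5063 uF = 2.25063e-05 F
fc = 1 / (2*pi*157938.0*2.25063e-05)
   = 0.0447744 Hz

Step 2 — magnitude at f = 0.75 Hz:
|H(f)| = 1 / sqrt(1 + (f/fc)^2)
f/fc = 0.75 / 0.0447744 = 16.750643
|H| = 1 / sqrt(1 + 280.584041) = 0.0595931
|H|_dB = 20*log10(0.0595931) = -24.5 dB

fc = 0.0447744 Hz; |H(0.75 Hz)| = -24.5 dB


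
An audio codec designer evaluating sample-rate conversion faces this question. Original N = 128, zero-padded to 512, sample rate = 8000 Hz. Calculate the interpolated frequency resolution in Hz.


Frequency resolution after zero-padding:
N_padded = 128 * 4 = 512
df = fs / N_padded
   = 8000 / 512
   = 15.625 Hz

15.625 Hz


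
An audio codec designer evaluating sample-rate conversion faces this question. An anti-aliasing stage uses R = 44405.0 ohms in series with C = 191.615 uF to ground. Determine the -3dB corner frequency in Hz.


Cutoff frequency of a first-order RC filter:
fc = 1 / (2 * pi * R * C)
C = 191.615 uF = 0.000191615 F
fc = 1 / (2 * pi * 44405.0 * 0.000191615)
   = 1 / 53.461513099767
   = 0.018705 Hz

0.018705 Hz


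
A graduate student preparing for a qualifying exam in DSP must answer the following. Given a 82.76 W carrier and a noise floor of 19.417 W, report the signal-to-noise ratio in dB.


SNR in decibels:
SNR = 10 * log10(Ps / Pn)
    = 10 * log10(82.76 / 19.417)
    = 10 * log10(4.2622)
    = 10 * 0.6296
    = 6.3 dB

6.3 dB


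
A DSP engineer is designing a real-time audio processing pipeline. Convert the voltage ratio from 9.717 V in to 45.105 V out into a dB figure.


Voltage gain in dB:
G = 20 * log10(Vout / Vin)
  = 20 * log10(45.105 / 9.717)
  = 20 * log10(4.641865)
  = 20 * 0.666692
  = 13.33 dB

13.33 dB


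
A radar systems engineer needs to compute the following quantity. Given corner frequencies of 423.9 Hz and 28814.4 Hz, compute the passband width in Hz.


Bandwidth is the difference of -3dB frequencies:
BW = f_high - f_low
   = 28814.4 - 423.9
   = 28390.5 Hz

28390.5 Hz


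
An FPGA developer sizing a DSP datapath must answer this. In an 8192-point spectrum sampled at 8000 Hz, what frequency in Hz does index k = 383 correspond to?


Frequency of DFT bin k:
f_k = k * fs / N
    = 383 * 8000 / 8192
    = 3064000 / 8192
    = 374.023 Hz

374.023 Hz


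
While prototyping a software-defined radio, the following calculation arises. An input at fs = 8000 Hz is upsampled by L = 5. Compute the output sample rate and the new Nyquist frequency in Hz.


Step 1 — output sample rate after interpolation by L:
fs_out = L * fs_in = 5 * 8000 = 40000 Hz

Step 2 — Nyquist frequency of the output stream:
f_Nyq = fs_out / 2 = 40000 / 2 = 20000.0 Hz

fs_out = 40000 Hz; f_Nyquist = 20000.0 Hz


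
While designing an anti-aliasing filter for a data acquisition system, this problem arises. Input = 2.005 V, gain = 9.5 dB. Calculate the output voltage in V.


Output voltage from dB gain:
V_out = V_in * 10^(gain_dB / 20)
      = 2.005 * 10^(9.5 / 20)
      = 2.005 * 2.985383
      = 5.9857 V

5.9857 V


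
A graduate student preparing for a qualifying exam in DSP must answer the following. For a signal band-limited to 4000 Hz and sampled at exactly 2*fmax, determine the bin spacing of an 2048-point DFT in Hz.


Step 1 — Nyquist sampling rate:
fs = 2 * fmax = 2 * 4000 = 8000 Hz

Step 2 — DFT bin spacing:
df = fs / N = 8000 / 2048 = 3.9062 Hz

3.9062 Hz


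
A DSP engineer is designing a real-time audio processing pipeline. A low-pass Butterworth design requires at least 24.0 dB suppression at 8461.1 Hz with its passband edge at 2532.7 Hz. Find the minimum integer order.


Butterworth filter order formula:
n = log10(10^(A/10) - 1) / (2 * log10(f_stop/f_pass))
10^(24.0/10) - 1 = 250.1886
f_stop/f_pass = 8461.1 / 2532.7 = 3.3407
n = 2.2891 -> ceil = 3

3


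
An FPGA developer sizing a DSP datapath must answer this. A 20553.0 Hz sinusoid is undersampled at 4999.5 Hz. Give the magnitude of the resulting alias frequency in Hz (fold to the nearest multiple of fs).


Compute the nearest integer multiple of fs to the signal:
n = round(20553.0 / 4999.5) = 4
f_alias = |20553.0 - 4 * 4999.5|
        = |20553.0 - 19998.0|
        = 555.0 Hz

555.0


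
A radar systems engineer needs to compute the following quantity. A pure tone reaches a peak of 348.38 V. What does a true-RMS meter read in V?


RMS voltage for a sinusoidal waveform:
V_rms = V_peak / sqrt(2)
      = 348.38 / 1.414214
      = 246.342 V

246.342 V


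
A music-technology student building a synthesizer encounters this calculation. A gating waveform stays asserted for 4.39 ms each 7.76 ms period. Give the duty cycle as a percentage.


Duty cycle as a percentage:
DC = (t_on / T) * 100
   = (4.39 / 7.76) * 100
   = 0.565722 * 100
   = 56.57 %

56.57 %


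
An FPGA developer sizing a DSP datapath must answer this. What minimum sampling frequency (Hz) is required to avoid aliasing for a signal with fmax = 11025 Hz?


The Nyquist rate is twice the maximum frequency component.
fs_min = 2 * fmax
      = 2 * 11025
      = 22050 Hz

22050


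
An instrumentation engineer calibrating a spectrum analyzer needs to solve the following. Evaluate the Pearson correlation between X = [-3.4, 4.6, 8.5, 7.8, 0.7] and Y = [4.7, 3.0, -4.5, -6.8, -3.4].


Pearson correlation coefficient (population):
r = cov(X,Y) / (std(X) * std(Y))
Mean X = 3.64, Mean Y = -1.4
Cov(X,Y) = -14.074
Std(X) = 4.473299, Std(Y) = 4.457353
r = -0.7059

-0.7059


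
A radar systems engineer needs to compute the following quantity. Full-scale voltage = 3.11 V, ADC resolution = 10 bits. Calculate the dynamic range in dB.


Dynamic range from full-scale to LSB:
V_min = V_max / 2^bits = 3.11 / 2^10
DR = 20 * log10(V_max / V_min)
   = 20 * log10(2^10)
   = 20 * 10 * log10(2)
   = 60.21 dB

60.21 dB


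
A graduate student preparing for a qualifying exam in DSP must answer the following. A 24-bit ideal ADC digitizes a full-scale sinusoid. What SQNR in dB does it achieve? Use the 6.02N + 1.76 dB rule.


Theoretical SNR for a full-scale sinusoid:
SNR = 6.02 * N + 1.76
    = 6.02 * 24 + 1.76
    = 144.48 + 1.76
    = 146.24 dB

146.24 dB


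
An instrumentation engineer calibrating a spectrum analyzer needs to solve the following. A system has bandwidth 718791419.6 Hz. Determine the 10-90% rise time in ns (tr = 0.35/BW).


Rise time from bandwidth relationship:
tr = 0.35 / BW
   = 0.35 / 718791419.6
   = 4.869284614e-10 s
   = 0.4869 ns

0.4869 ns


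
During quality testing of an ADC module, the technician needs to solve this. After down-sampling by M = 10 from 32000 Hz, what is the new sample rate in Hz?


Decimation reduces the sample rate:
fs_out = fs_in / M
       = 32000 / 10
       = 3200.0 Hz

3200.0 Hz


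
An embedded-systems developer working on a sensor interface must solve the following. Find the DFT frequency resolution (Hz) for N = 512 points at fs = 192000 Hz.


DFT frequency resolution:
df = fs / N
   = 192000 / 512
   = 375.0 Hz

375.0 Hz


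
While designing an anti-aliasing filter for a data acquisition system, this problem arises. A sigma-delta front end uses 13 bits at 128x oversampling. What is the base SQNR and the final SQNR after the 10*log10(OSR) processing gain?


Step 1 — baseline SQNR at Nyquist:
SQNR_base = 6.02*N + 1.76
          = 6.02*13 + 1.76
          = 80.02 dB

Step 2 — oversampling processing gain:
G = 10*log10(OSR) = 10*log10(128) = 21.07 dB

Step 3 — total:
SQNR_total = 80.02 + 21.07 = 101.09 dB

Base SQNR = 80.02 dB; oversampled SQNR = 101.09 dB


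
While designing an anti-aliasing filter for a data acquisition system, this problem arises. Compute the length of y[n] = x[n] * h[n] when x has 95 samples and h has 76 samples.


Linear convolution output length:
L = N + M - 1
  = 95 + 76 - 1
  = 170 samples

170


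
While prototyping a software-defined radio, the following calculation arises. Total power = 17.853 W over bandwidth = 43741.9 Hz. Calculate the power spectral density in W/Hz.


Power spectral density:
PSD = P / BW
    = 17.853 / 43741.9
    = 0.00040814 W/Hz

0.00040814 W/Hz


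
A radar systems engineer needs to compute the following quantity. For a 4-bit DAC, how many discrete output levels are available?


Number of quantization levels = 2^N
= 2^4
= 16

16


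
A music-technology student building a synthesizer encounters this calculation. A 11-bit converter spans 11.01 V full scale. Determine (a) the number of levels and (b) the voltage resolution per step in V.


Step 1 — number of quantization levels:
L = 2^N = 2^11 = 2048

Step 2 — LSB step size:
delta = Vfs / L
      = 11.01 / 2048
      = 0.00537598 V

Levels = 2048; step size = 0.00537598 V


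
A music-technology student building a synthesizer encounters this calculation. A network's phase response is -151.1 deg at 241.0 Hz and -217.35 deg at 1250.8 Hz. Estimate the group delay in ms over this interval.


Group delay from phase difference:
tau = -d(phi)/d(omega)
d(phi) = -66.25 deg = -1.156281 rad
d(omega) = 2*pi*(1250.8 - 241.0) = 6344.7605 rad/s
tau = -(-1.156281) / 6344.7605
    = 0.1822 ms

0.1822 ms


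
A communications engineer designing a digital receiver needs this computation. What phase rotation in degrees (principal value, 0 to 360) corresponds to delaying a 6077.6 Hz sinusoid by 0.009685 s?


Phase shift from frequency and time delay:
phi = 360 * f * t_delay
    = 360 * 6077.6 * 0.009685
    = 21190.16 degrees
    mod 360 = 310.16 degrees

310.16 degrees


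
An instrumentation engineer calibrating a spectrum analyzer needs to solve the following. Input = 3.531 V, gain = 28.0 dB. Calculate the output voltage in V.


Output voltage from dB gain:
V_out = V_in * 10^(gain_dB / 20)
      = 3.531 * 10^(28.0 / 20)
      = 3.531 * 25.118864
      = 88.6947 V

88.6947 V


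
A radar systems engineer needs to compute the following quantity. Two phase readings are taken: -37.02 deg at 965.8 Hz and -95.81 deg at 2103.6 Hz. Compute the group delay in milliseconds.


Group delay from phase difference:
tau = -d(phi)/d(omega)
d(phi) = -58.79 deg = -1.026079 rad
d(omega) = 2*pi*(2103.6 - 965.8) = 7149.0082 rad/s
tau = -(-1.026079) / 7149.0082
    = 0.1435 ms

0.1435 ms


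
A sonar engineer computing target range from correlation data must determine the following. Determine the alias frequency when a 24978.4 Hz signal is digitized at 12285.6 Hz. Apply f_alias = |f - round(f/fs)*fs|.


Compute the nearest integer multiple of fs to the signal:
n = round(24978.4 / 12285.6) = 2
f_alias = |24978.4 - 2 * 12285.6|
        = |24978.4 - 24571.2|
        = 407.2 Hz

407.2


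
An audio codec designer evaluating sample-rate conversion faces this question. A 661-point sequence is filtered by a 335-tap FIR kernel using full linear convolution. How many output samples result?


Linear convolution output length:
L = N + M - 1
  = 661 + 335 - 1
  = 995 samples

995


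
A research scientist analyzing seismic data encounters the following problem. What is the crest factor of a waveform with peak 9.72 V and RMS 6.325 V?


Crest factor is the ratio of peak to RMS:
CF = V_peak / V_rms
   = 9.72 / 6.325
   = 1.5368

1.5368


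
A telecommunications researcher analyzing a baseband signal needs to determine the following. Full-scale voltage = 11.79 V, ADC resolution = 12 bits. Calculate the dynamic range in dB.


Dynamic range from full-scale to LSB:
V_min = V_max / 2^bits = 11.79 / 2^12
DR = 20 * log10(V_max / V_min)
   = 20 * log10(2^12)
   = 20 * 12 * log10(2)
   = 72.25 dB

72.25 dB


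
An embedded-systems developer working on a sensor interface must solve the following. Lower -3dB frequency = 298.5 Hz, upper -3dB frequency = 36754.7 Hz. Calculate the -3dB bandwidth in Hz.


Bandwidth is the difference of -3dB frequencies:
BW = f_high - f_low
   = 36754.7 - 298.5
   = 36456.2 Hz

36456.2 Hz


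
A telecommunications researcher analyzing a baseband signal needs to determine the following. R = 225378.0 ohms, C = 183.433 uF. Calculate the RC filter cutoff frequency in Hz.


Cutoff frequency of a first-order RC filter:
fc = 1 / (2 * pi * R * C)
C = 183.433 uF = 0.000183433 F
fc = 1 / (2 * pi * 225378.0 * 0.000183433)
   = 1 / 259.75795580618
   = 0.00385 Hz

0.00385 Hz


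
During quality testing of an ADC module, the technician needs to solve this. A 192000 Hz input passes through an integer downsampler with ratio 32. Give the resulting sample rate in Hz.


Decimation reduces the sample rate:
fs_out = fs_in / M
       = 192000 / 32
       = 6000.0 Hz

6000.0 Hz


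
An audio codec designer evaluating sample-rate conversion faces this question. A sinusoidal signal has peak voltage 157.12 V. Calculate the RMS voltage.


RMS voltage for a sinusoidal waveform:
V_rms = V_peak / sqrt(2)
      = 157.12 / 1.414214
      = 111.101 V

111.101 V


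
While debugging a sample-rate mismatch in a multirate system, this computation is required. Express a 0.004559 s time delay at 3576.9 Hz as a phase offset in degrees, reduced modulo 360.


Phase shift from frequency and time delay:
phi = 360 * f * t_delay
    = 360 * 3576.9 * 0.004559
    = 5870.55 degrees
    mod 360 = 110.55 degrees

110.55 degrees


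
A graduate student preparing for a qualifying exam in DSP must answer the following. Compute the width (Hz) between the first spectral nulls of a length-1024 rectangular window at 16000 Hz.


Main lobe width for a rectangular window:
Width = 2 * fs / N
      = 2 * 16000 / 1024
      = 32000 / 1024
      = 31.25 Hz

31.25 Hz


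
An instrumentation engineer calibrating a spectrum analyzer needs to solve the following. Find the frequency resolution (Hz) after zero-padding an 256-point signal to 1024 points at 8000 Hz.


Frequency resolution after zero-padding:
N_padded = 256 * 4 = 1024
df = fs / N_padded
   = 8000 / 1024
   = 7.8125 Hz

7.8125 Hz


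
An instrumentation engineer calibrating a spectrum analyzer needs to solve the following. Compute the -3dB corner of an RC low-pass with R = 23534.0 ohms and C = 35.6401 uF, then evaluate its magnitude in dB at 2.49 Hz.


Step 1 — cutoff frequency:
fc = 1 / (2*pi*R*C)
C = 35.6401 uF = 3.56401e-05 F
fc = 1 / (2*pi*23534.0*3.56401e-05)
   = 0.189752 Hz

Step 2 — magnitude at f = 2.49 Hz:
|H(f)| = 1 / sqrt(1 + (f/fc)^2)
f/fc = 2.49 / 0.189752 = 13.122391
|H| = 1 / sqrt(1 + 172.197146) = 0.0759853
|H|_dB = 20*log10(0.0759853) = -22.39 dB

fc = 0.189752 Hz; |H(2.49 Hz)| = -22.39 dB


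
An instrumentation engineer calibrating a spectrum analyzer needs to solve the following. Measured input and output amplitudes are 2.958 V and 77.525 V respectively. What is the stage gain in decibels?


Voltage gain in dB:
G = 20 * log10(Vout / Vin)
  = 20 * log10(77.525 / 2.958)
  = 20 * log10(26.208587)
  = 20 * 1.418444
  = 28.37 dB

28.37 dB


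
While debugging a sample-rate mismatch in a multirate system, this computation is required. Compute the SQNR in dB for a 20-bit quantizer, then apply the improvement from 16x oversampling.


Step 1 — baseline SQNR at Nyquist:
SQNR_base = 6.02*N + 1.76
          = 6.02*20 + 1.76
          = 122.16 dB

Step 2 — oversampling processing gain:
G = 10*log10(OSR) = 10*log10(16) = 12.04 dB

Step 3 — total:
SQNR_total = 122.16 + 12.04 = 134.2 dB

Base SQNR = 122.16 dB; oversampled SQNR = 134.2 dB


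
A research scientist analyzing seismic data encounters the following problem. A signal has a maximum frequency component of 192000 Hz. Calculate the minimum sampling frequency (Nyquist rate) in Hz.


The Nyquist rate is twice the maximum frequency component.
fs_min = 2 * fmax
      = 2 * 192000
      = 384000 Hz

384000


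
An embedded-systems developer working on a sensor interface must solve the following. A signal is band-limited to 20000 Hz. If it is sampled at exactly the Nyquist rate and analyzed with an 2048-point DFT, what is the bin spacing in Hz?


Step 1 — Nyquist sampling rate:
fs = 2 * fmax = 2 * 20000 = 40000 Hz

Step 2 — DFT bin spacing:
df = fs / N = 40000 / 2048 = 19.5312 Hz

19.5312 Hz


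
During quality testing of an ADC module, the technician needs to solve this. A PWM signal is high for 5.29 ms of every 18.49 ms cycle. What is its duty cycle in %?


Duty cycle as a percentage:
DC = (t_on / T) * 100
   = (5.29 / 18.49) * 100
   = 0.286101 * 100
   = 28.61 %

28.61 %


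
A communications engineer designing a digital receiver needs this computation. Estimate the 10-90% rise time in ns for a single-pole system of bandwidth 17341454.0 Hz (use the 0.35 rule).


Rise time from bandwidth relationship:
tr = 0.35 / BW
   = 0.35 / 17341454.0
   = 2.018285203e-08 s
   = 20.1829 ns

20.1829 ns


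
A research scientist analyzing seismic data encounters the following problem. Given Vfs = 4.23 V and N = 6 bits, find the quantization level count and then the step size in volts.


Step 1 — number of quantization levels:
L = 2^N = 2^6 = 64

Step 2 — LSB step size:
delta = Vfs / L
      = 4.23 / 64
      = 0.06609375 V

Levels = 64; step size = 0.06609375 V


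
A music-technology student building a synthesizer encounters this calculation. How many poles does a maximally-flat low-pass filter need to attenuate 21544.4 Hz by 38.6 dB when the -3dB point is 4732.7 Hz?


Butterworth filter order formula:
n = log10(10^(A/10) - 1) / (2 * log10(f_stop/f_pass))
10^(38.6/10) - 1 = 7243.3596
f_stop/f_pass = 21544.4 / 4732.7 = 4.5522
n = 2.9321 -> ceil = 3

3


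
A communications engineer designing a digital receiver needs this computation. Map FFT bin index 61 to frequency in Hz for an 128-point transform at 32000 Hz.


Frequency of DFT bin k:
f_k = k * fs / N
    = 61 * 32000 / 128
    = 1952000 / 128
    = 15250.0 Hz

15250.0 Hz


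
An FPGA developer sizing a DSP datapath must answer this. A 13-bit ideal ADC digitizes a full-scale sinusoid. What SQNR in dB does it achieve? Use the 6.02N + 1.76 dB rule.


Theoretical SNR for a full-scale sinusoid:
SNR = 6.02 * N + 1.76
    = 6.02 * 13 + 1.76
    = 78.26 + 1.76
    = 80.02 dB

80.02 dB


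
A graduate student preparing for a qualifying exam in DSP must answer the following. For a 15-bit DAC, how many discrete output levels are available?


Number of quantization levels = 2^N
= 2^15
= 32768

32768


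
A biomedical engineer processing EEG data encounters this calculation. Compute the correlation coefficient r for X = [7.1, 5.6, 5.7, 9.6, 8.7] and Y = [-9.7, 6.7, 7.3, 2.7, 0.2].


Pearson correlation coefficient (population):
r = cov(X,Y) / (std(X) * std(Y))
Mean X = 7.34, Mean Y = 1.44
Cov(X,Y) = -2.9856
Std(X) = 1.595744, Std(Y) = 6.151943
r = -0.3041

-0.3041


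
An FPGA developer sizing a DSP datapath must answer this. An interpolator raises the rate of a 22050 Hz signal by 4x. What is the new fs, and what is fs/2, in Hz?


Step 1 — output sample rate after interpolation by L:
fs_out = L * fs_in = 4 * 22050 = 88200 Hz

Step 2 — Nyquist frequency of the output stream:
f_Nyq = fs_out / 2 = 88200 / 2 = 44100.0 Hz

fs_out = 88200 Hz; f_Nyquist = 44100.0 Hz


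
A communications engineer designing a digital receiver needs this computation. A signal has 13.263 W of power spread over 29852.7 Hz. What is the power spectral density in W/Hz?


Power spectral density:
PSD = P / BW
    = 13.263 / 29852.7
    = 0.00044428 W/Hz

0.00044428 W/Hz


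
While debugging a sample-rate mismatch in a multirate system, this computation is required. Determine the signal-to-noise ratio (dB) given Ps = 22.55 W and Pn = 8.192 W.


SNR in decibels:
SNR = 10 * log10(Ps / Pn)
    = 10 * log10(22.55 / 8.192)
    = 10 * log10(2.7527)
    = 10 * 0.4398
    = 4.4 dB

4.4 dB
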